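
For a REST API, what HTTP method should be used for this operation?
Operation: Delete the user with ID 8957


GET = read, POST = create, PUT = update/replace, DELETE = remove
This operation is a removal.
DELETE


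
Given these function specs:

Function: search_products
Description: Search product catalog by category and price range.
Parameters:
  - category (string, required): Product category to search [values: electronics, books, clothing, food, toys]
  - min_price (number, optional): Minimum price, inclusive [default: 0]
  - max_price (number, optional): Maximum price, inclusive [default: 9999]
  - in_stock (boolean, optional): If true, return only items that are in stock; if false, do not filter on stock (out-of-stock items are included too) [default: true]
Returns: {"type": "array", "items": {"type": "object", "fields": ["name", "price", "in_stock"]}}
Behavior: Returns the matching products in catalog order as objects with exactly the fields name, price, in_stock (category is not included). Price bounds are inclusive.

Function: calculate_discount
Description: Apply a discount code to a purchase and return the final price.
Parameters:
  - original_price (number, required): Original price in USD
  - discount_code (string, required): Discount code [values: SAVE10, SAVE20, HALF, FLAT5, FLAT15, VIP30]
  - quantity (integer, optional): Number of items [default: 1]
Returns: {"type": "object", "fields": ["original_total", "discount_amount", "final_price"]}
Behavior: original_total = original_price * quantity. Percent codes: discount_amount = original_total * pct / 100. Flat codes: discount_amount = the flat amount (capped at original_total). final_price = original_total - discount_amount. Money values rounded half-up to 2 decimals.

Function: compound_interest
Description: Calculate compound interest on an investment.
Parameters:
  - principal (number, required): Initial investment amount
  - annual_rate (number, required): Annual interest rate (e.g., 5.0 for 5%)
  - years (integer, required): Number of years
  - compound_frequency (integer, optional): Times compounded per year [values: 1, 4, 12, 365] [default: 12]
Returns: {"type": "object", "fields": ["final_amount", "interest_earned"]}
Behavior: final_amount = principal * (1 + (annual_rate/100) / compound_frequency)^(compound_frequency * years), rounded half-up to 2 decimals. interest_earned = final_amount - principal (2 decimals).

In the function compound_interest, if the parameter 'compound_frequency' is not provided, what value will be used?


The compound_interest spec declares:
  - compound_frequency (integer, optional): Times compounded per year [values: 1, 4, 12, 365] [default: 12]
Default:
12


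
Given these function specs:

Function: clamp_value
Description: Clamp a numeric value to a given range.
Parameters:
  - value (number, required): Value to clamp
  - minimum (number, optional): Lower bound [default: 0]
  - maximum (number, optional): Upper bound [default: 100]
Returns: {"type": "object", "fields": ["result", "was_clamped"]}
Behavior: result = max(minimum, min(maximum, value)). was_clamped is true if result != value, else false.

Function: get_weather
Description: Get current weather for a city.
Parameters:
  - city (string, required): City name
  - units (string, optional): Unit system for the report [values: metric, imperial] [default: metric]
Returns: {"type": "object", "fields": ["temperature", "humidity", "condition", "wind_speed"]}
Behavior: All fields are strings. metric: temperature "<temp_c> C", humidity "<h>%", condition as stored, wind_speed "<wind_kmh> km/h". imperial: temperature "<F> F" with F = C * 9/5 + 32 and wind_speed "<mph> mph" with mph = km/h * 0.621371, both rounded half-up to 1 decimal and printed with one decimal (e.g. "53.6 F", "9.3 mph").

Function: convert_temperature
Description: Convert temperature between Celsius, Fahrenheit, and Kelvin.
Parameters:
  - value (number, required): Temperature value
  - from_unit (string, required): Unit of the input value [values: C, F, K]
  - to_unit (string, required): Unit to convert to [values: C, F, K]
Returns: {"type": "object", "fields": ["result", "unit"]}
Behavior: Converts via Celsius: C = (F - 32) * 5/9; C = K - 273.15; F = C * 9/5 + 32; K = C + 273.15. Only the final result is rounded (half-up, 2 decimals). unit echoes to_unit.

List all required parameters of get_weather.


Parameters of get_weather and their required/optional flag:
  city: required
  units: optional
city


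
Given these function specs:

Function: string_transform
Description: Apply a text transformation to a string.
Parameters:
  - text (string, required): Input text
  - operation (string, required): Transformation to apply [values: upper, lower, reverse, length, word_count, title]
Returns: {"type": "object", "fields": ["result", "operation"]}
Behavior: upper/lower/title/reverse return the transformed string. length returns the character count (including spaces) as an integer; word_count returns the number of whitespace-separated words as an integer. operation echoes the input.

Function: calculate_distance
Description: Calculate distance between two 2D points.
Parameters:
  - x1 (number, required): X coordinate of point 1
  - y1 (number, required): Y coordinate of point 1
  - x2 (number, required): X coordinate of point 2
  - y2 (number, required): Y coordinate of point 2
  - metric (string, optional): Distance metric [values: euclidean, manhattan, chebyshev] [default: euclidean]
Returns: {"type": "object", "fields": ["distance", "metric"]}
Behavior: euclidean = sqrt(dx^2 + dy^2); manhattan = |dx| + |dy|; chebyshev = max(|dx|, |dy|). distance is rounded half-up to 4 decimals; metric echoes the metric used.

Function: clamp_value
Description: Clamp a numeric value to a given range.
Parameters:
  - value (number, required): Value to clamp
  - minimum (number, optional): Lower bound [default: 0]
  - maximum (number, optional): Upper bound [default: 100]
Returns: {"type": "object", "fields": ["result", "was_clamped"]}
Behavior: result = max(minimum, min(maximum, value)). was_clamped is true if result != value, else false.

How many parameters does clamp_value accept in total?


Parameters of clamp_value: value (required), minimum (optional), maximum (optional)
Total:
3


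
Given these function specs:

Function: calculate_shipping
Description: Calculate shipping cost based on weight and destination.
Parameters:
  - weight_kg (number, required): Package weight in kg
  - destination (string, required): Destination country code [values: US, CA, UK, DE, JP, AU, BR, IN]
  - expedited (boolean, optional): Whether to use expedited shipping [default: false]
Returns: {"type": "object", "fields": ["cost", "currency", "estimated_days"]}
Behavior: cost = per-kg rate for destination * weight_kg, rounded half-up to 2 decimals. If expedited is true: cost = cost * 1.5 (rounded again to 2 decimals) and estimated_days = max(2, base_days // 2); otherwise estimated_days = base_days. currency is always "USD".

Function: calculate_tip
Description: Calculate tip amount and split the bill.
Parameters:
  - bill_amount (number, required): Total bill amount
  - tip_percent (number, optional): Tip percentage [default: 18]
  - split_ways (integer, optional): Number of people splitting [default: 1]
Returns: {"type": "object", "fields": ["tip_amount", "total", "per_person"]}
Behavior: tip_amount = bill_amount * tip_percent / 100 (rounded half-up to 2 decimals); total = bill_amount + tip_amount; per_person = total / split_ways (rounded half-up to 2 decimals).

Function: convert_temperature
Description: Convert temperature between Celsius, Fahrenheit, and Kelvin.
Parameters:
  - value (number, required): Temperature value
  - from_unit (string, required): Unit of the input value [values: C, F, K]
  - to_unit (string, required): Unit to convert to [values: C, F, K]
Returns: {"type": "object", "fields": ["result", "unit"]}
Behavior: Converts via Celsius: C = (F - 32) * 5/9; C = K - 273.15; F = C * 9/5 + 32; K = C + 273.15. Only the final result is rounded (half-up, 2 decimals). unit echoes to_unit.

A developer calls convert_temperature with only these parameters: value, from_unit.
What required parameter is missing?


Required parameters: value, from_unit, to_unit
Provided: value, from_unit
Missing: to_unit
to_unit


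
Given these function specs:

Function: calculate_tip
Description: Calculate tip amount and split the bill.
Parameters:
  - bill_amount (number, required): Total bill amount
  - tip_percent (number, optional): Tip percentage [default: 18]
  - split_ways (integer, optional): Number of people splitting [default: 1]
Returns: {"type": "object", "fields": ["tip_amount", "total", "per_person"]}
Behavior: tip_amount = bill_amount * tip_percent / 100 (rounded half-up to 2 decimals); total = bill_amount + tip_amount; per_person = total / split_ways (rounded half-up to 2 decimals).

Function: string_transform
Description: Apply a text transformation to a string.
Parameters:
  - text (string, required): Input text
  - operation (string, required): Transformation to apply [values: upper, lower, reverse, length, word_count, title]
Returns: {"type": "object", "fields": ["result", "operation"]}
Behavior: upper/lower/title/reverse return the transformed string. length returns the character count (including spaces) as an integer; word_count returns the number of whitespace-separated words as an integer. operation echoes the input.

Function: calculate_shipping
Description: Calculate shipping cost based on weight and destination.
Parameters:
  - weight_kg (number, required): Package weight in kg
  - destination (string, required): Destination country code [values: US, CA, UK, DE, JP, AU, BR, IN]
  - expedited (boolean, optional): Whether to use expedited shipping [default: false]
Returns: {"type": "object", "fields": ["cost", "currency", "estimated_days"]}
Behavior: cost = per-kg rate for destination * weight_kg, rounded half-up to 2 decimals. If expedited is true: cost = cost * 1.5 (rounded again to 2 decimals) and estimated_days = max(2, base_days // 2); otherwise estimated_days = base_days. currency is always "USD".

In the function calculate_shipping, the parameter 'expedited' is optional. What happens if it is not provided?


The calculate_shipping spec declares:
  - expedited (boolean, optional): Whether to use expedited shipping [default: false]
It defaults to false


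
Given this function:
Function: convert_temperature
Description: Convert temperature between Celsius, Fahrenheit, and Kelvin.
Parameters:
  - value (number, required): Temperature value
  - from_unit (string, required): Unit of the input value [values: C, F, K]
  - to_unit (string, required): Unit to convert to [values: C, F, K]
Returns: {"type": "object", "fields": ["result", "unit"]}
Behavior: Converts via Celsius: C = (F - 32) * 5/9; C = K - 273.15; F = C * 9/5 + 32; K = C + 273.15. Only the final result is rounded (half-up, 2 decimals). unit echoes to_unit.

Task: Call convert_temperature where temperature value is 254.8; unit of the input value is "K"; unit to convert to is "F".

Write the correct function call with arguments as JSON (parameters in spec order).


Mapping each described value to its parameter name:
  'Temperature value' -> value = 254.8
  'Unit of the input value' -> from_unit = "K"
  'Unit to convert to' -> to_unit = "F"
convert_temperature({"value": 254.8, "from_unit": "K", "to_unit": "F"})


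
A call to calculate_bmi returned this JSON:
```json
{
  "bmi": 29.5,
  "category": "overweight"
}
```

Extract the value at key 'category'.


overweight


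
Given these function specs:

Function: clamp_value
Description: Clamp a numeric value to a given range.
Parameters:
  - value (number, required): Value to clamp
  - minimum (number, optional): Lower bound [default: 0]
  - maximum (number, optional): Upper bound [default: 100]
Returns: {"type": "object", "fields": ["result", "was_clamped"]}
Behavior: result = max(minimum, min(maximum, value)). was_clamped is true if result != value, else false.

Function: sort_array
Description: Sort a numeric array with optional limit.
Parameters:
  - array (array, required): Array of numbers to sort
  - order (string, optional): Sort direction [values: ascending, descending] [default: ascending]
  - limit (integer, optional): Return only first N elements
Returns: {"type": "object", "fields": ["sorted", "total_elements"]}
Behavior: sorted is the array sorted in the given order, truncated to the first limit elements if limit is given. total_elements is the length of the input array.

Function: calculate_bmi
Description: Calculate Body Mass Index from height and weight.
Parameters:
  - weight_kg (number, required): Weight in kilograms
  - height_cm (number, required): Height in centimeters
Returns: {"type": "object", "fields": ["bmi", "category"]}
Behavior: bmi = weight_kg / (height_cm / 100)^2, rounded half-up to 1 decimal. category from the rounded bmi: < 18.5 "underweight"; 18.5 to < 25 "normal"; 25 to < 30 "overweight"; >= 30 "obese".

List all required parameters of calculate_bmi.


Parameters of calculate_bmi and their required/optional flag:
  weight_kg: required
  height_cm: required
height_cm, weight_kg


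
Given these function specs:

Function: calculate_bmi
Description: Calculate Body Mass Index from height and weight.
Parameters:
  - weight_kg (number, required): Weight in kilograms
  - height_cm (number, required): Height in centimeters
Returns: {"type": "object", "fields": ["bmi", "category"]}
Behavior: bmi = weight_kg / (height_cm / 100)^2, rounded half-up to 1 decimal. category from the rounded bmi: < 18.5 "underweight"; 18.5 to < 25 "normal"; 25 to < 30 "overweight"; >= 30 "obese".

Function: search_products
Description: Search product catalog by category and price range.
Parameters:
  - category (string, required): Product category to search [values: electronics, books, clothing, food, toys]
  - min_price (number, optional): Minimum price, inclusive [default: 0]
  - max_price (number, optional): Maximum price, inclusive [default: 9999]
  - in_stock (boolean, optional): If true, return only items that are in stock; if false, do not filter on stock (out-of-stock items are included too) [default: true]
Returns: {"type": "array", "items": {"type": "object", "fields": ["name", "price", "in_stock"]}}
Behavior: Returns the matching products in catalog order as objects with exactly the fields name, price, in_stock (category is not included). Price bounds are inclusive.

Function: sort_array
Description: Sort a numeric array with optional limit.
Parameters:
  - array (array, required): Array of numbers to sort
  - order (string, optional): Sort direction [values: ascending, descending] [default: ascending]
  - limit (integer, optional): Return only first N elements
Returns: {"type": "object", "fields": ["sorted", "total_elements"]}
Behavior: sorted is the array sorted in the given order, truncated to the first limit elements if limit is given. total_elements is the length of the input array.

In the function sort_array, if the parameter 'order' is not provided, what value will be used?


The sort_array spec declares:
  - order (string, optional): Sort direction [values: ascending, descending] [default: ascending]
Default:
ascending


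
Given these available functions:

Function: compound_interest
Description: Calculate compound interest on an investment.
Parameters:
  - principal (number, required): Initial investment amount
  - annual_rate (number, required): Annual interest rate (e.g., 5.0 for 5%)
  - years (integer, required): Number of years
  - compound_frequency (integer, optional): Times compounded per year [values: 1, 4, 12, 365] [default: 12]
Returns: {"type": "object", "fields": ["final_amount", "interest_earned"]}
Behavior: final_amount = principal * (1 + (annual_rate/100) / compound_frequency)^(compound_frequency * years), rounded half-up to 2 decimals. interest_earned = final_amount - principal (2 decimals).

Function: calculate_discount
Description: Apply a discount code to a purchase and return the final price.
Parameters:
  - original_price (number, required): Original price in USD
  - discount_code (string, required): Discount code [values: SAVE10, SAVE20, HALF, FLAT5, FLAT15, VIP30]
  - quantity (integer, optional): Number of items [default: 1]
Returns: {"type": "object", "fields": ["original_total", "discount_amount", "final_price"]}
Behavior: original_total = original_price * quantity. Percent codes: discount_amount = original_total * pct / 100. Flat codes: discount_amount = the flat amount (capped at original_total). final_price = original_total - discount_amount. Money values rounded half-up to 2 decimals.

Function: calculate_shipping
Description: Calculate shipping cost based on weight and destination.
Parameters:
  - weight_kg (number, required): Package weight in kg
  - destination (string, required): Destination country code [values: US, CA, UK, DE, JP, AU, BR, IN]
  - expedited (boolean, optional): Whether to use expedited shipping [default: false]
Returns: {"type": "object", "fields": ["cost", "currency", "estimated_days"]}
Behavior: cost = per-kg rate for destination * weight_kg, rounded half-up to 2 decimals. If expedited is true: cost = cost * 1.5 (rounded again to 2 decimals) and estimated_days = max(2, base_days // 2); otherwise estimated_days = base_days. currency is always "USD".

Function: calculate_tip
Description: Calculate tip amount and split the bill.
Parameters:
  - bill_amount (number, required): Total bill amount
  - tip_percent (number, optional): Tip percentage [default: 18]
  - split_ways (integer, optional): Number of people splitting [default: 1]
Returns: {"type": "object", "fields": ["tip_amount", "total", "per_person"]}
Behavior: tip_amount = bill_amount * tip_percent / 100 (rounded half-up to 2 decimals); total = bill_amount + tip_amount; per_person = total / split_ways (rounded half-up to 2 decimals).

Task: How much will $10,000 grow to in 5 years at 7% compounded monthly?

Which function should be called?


The task needs a function whose description is: Calculate compound interest on an investment.
compound_interest


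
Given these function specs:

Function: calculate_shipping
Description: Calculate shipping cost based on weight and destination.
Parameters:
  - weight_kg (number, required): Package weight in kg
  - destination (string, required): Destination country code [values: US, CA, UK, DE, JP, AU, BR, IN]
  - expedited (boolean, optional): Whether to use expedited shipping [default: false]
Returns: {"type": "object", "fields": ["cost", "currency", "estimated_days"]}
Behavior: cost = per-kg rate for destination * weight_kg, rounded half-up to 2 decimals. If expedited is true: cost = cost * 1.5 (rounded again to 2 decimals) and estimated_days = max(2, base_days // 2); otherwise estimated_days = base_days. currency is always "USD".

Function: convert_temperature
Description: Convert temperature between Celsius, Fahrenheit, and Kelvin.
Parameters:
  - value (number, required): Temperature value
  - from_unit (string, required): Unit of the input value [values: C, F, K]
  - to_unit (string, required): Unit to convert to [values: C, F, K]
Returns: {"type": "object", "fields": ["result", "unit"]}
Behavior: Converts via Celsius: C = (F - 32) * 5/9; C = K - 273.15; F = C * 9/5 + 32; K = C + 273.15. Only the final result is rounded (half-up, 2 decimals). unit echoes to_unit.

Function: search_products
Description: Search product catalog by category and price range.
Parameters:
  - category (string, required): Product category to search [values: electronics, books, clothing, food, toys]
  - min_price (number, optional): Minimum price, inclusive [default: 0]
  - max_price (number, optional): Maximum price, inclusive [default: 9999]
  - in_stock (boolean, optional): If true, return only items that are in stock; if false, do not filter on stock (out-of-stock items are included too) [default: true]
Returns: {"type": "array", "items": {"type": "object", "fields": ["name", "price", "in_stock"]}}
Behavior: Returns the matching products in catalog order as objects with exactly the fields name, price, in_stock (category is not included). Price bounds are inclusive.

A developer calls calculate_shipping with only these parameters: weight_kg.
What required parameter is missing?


Required parameters: weight_kg, destination
Provided: weight_kg
Missing: destination
destination


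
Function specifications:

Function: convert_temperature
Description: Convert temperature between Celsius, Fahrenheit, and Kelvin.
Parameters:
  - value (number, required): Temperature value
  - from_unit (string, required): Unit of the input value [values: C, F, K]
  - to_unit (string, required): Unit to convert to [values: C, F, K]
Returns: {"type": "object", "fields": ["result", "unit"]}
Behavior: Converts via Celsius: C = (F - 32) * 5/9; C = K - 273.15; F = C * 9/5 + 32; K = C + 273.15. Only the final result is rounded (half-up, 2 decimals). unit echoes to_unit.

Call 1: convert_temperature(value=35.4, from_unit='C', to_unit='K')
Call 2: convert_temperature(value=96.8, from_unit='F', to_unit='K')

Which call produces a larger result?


Call 1:
  Input already in C: 35.4
  To K: 35.4 + 273.15 = 308.55
  Round to 2 decimals: 308.55
  -> 308.55 K
Call 2:
  To C: (96.8 - 32) * 5/9 = 36
  To K: 36 + 273.15 = 309.15
  Round to 2 decimals: 309.15
  -> 309.15 K
Call 2 (309.15 K)


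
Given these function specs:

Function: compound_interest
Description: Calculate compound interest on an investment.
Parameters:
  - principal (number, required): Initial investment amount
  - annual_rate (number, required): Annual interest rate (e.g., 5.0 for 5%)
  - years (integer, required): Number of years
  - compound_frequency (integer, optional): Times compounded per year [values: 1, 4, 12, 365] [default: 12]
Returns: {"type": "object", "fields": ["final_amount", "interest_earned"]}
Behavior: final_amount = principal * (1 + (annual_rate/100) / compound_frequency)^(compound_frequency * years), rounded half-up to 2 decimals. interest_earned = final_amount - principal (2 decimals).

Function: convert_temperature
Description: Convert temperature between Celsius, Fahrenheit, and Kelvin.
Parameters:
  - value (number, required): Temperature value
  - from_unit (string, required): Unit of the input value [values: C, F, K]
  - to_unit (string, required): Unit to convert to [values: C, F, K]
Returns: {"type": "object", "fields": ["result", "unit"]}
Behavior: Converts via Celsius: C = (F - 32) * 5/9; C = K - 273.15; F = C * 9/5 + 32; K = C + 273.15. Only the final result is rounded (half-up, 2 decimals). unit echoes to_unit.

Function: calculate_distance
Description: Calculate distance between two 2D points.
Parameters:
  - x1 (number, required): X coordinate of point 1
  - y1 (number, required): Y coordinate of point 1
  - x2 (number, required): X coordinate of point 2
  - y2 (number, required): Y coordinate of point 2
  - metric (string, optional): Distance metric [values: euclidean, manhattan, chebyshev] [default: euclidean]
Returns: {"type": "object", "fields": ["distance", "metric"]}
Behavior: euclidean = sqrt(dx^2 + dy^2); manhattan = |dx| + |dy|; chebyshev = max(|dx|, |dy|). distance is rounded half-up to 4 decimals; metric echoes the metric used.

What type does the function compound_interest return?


The compound_interest spec declares Returns: {"type": "object", "fields": ["final_amount", "interest_earned"]}
Type:
object


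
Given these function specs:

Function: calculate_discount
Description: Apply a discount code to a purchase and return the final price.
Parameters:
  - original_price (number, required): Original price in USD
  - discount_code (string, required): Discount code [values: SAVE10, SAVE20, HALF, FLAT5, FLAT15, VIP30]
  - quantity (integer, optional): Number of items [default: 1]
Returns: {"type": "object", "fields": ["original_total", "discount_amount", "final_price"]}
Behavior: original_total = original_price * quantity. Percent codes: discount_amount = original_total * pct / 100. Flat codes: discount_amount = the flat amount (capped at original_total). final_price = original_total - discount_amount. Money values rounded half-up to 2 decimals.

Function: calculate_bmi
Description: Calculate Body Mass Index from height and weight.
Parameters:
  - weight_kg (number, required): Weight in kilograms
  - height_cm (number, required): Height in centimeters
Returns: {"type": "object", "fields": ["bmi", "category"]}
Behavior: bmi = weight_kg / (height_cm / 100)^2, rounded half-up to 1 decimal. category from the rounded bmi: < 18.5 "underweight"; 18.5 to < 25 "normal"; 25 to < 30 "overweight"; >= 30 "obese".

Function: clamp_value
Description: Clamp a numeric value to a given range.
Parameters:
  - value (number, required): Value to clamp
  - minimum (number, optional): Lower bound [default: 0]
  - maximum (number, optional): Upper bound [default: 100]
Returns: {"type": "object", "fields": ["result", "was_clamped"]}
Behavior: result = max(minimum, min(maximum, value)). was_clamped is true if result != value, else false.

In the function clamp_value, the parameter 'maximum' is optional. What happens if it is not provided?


The clamp_value spec declares:
  - maximum (number, optional): Upper bound [default: 100]
It defaults to 100


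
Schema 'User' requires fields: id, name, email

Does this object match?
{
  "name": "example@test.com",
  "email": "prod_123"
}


Checking required fields...
Missing: id
Invalid - missing required field 'id'


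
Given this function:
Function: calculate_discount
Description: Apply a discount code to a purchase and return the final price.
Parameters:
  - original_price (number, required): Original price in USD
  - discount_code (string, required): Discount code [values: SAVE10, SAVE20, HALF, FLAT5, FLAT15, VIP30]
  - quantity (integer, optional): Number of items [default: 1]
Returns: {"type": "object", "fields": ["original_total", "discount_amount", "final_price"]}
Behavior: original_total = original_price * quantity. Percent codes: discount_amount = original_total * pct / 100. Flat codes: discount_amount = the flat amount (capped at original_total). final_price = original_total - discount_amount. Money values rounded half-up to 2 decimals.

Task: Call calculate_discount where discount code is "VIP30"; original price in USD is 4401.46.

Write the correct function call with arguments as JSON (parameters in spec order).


Mapping each described value to its parameter name:
  'Discount code' -> discount_code = "VIP30"
  'Original price in USD' -> original_price = 4401.46
calculate_discount({"original_price": 4401.46, "discount_code": "VIP30"})


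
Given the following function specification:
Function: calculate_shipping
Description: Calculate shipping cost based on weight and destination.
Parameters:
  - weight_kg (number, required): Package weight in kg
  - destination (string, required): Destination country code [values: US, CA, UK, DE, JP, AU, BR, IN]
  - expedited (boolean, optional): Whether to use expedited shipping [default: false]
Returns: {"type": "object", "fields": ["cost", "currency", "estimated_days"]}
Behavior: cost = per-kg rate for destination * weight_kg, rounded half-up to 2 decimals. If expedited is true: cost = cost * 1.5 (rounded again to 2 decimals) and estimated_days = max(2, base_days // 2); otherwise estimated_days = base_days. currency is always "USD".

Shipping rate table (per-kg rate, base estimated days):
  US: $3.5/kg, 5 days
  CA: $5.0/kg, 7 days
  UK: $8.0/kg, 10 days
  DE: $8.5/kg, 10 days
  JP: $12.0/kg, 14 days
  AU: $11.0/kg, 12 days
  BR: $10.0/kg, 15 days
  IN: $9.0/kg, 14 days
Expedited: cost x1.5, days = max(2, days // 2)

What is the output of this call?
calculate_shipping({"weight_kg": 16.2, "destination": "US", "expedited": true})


Rate for US: $3.5/kg, base 5 days
cost = 3.5 * 16.2 = 56.7 -> 56.70
expedited: cost = 56.70 * 1.5 = 85.05 -> 85.05; estimated_days = max(2, 5 // 2) = 2
Output:
{"cost": 85.05, "currency": "USD", "estimated_days": 2}


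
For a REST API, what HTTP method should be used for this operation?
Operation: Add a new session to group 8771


GET = read, POST = create, PUT = update/replace, DELETE = remove
This operation is a create.
POST


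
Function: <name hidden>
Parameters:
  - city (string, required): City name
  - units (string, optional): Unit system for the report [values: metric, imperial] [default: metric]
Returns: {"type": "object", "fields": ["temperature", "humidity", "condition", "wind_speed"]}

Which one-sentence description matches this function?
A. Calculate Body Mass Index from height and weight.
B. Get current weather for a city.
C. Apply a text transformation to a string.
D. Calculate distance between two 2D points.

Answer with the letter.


Parameters city, units and return ["temperature", "humidity", "condition", "wind_speed"] fit: Get current weather for a city.
B


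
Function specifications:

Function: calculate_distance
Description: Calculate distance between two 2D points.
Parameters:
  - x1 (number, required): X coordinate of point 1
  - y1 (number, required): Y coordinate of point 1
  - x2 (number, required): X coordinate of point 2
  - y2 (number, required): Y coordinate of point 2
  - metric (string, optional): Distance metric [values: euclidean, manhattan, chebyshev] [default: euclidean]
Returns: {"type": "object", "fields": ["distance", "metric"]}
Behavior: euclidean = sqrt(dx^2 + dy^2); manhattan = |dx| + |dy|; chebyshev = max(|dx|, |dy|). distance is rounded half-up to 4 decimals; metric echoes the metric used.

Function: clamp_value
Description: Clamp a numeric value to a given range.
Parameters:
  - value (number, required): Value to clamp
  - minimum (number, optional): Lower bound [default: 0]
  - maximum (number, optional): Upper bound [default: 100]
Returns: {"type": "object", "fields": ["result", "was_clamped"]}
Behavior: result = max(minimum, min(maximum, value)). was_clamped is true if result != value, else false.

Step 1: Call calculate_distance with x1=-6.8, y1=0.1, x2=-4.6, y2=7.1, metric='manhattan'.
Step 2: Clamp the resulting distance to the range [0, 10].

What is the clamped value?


Step 1: calculate_distance (manhattan)
  |dx| = |-4.6 - -6.8| = 2.2; |dy| = |7.1 - 0.1| = 7
  manhattan: 2.2 + 7 = 9.2
  Round to 4 decimals: 9.2
  -> distance = 9.2
Step 2: clamp_value(value=9.2, minimum=0, maximum=10)
  result = max(0, min(10, 9.2)) = max(0, 9.2) = 9.2
  was_clamped = (9.2 != 9.2) = false
  -> result = 9.2
9.2


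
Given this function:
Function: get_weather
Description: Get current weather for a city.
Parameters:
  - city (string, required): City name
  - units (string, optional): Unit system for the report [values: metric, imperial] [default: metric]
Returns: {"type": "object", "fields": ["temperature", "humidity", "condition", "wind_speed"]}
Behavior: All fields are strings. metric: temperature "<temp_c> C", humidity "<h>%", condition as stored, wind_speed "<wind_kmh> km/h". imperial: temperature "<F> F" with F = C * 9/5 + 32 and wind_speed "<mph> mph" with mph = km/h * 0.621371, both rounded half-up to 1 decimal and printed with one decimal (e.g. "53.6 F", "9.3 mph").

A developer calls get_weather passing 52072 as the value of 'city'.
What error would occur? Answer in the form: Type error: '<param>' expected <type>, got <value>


Spec: 'city' is declared as string; 52072 is an integer.
Type error: 'city' expected string, got 52072


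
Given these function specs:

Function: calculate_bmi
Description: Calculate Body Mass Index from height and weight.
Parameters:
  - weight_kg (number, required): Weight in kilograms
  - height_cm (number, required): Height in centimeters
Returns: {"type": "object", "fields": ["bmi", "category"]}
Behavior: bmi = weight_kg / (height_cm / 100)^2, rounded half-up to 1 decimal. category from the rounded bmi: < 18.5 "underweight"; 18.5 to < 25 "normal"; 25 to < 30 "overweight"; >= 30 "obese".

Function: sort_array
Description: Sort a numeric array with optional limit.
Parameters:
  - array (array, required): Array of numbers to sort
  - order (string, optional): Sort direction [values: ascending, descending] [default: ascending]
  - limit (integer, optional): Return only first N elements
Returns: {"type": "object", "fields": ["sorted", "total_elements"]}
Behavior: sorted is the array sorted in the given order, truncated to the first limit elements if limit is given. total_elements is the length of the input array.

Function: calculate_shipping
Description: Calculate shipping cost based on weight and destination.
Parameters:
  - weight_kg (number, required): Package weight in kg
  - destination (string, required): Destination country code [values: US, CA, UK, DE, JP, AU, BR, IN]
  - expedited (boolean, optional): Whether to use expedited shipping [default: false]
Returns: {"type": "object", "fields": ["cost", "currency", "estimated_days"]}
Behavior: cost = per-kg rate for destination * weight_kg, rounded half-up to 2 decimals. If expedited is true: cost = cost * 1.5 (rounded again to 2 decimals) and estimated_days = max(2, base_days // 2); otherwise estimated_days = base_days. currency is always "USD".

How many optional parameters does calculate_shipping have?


Parameters of calculate_shipping: weight_kg (required), destination (required), expedited (optional)
Optional count:
1


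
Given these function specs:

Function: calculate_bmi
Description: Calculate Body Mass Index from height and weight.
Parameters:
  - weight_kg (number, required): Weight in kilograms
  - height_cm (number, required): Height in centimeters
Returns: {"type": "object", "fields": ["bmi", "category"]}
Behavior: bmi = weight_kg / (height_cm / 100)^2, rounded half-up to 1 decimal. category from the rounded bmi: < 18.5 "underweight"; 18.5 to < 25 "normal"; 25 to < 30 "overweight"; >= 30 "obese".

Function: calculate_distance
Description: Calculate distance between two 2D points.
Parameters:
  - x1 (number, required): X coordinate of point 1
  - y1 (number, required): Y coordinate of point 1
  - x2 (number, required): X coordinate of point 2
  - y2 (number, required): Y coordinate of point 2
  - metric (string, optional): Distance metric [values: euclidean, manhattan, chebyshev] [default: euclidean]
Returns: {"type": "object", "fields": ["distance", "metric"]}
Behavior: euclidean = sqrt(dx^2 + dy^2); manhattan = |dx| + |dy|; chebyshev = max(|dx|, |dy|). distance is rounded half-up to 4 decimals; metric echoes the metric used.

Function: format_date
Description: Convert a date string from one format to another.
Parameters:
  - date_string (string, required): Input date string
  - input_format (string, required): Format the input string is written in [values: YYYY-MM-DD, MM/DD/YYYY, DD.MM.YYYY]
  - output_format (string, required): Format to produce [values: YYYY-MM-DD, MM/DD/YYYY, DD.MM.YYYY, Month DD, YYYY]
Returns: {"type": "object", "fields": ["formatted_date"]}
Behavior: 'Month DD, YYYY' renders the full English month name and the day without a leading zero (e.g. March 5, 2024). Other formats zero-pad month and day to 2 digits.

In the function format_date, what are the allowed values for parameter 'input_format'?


The format_date spec declares:
  - input_format (string, required): Format the input string is written in [values: YYYY-MM-DD, MM/DD/YYYY, DD.MM.YYYY]
Allowed values:
YYYY-MM-DD, MM/DD/YYYY, DD.MM.YYYY


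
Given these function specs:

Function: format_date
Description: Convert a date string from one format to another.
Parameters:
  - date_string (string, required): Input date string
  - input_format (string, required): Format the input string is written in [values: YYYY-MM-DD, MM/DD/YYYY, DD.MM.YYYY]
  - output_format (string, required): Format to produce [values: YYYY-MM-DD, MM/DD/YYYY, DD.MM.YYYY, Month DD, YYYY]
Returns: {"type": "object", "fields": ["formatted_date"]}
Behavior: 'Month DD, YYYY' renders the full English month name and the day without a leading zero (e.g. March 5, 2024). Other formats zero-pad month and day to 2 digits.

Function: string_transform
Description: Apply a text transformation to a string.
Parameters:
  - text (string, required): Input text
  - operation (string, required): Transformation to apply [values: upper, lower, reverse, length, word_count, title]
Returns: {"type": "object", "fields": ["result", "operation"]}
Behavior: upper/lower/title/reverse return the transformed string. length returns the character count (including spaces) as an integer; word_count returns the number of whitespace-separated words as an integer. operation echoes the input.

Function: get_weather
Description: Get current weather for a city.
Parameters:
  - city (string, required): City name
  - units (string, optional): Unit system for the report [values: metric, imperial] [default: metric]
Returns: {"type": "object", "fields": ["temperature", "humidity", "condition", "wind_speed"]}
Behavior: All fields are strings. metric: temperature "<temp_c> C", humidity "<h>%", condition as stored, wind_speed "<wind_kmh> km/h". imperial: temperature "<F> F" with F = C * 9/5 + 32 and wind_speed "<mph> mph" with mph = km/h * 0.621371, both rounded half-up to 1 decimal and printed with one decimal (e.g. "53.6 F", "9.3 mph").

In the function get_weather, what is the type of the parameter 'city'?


The get_weather spec declares:
  - city (string, required): City name
Type:
string


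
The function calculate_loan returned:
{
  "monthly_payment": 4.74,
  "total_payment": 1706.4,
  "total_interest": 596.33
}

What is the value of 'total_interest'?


596.33


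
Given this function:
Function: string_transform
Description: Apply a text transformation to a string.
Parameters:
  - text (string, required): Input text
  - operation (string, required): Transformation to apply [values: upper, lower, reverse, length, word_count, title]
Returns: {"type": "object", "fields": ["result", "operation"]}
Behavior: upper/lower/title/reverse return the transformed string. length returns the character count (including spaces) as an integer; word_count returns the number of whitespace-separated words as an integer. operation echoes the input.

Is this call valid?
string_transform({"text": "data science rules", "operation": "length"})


Checking all required parameters present and types match... All valid.
Valid


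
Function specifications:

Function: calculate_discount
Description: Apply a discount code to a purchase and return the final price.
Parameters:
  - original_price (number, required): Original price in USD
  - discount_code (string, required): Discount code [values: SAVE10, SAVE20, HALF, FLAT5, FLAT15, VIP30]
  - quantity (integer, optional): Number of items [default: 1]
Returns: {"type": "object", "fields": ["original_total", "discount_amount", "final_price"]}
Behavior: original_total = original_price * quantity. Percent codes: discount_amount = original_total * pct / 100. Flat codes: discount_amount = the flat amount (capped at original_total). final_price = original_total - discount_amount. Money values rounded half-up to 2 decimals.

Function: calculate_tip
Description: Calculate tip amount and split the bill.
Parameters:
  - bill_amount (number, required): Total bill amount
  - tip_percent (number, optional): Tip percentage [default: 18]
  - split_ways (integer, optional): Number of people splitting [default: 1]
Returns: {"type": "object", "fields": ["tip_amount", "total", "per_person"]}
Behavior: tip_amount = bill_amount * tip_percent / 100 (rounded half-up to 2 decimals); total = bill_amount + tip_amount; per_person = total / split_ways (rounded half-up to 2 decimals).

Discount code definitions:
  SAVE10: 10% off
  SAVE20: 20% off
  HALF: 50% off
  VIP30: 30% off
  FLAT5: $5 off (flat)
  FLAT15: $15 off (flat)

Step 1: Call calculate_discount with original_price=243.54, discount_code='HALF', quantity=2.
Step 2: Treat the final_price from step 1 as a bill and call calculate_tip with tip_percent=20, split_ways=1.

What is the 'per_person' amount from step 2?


Step 1: calculate_discount(original_price=243.54, discount_code=HALF, quantity=2)
  original_total = 243.54 * 2 = 487.08
  HALF = 50% off: discount_amount = 487.08 * 50/100 = 243.54 -> 243.54
  final_price = 487.08 - 243.54 = 243.54
  -> final_price = 243.54
Step 2: calculate_tip(bill_amount=243.54, tip_percent=20, split_ways=1)
  tip_amount = 243.54 * 20/100 = 48.708 -> 48.71
  total = 243.54 + 48.71 = 292.25
  per_person = 292.25 / 1 = 292.25 -> 292.25
  -> per_person = 292.25
$292.25
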